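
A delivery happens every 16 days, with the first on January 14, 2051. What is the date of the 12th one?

The 12th occurrence is 11 intervals after the first: 11 × 16 = 176 days after January 14, 2051.
January has 31 days — 17 days to the end of January leaves 159.
February has 28 days (131 left).
March has 31 days (100 left).
April has 30 days (70 left).
May has 31 days (39 left).
June has 30 days (9 left).
9 days into July → July 9, 2051.

July 9, 2051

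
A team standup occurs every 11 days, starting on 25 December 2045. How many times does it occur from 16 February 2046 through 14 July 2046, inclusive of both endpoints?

14

Occurrences land 11·i days after 25 December 2045 for i = 0, 1, 2, …
16 February 2046 is 53 days after the start; 53 ÷ 11 = 4 remainder 9; since the remainder is 9, round up to i = 5. First occurrence in the window: #6 on 18 February 2046 (5×11 = 55 days in).
14 July 2046 is 201 days after the start; 201 ÷ 11 = 18 remainder 3. Last occurrence in the window: #19 on 11 July 2046.
Occurrences #6 through #19: 14 in total.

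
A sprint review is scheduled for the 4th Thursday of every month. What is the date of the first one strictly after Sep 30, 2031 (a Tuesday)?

Sep 2031 starts on a Monday; its first Thursday is the 4th, so the 4th Thursday is the 25th — Sep 25, 2031.
That is not after Sep 30, 2031, so look at Oct 2031.
Oct 2031 starts on a Wednesday; its first Thursday is the 2nd, so the 4th Thursday is the 23rd — Oct 23, 2031.

Oct 23, 2031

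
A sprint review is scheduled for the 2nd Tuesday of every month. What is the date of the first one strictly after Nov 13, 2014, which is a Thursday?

Dec 9, 2014

Nov 2014 starts on a Saturday; its first Tuesday is the 4th, so the 2nd Tuesday is the 11th — Nov 11, 2014.
That is not after Nov 13, 2014, so look at Dec 2014.
Dec 2014 starts on a Monday; its first Tuesday is the 2nd, so the 2nd Tuesday is the 9th — Dec 9, 2014.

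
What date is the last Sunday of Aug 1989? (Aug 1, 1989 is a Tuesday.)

Aug 27, 1989

Aug 1989 begins on a Tuesday, so the first Sunday is Aug 6 (5 days later).
Aug 1989 has 31 days. Adding weeks: 6, 13, 20, 27 — the last one ≤ 31 is the 27th.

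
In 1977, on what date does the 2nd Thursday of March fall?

1977-03-10

March 1977 begins on a Tuesday, so the first Thursday is March 3 (2 days later).
The 2nd Thursday is 1 weeks later: 3 + 7 = 10.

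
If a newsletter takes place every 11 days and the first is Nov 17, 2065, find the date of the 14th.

Apr 9, 2066

The 14th occurrence is 13 intervals after the first: 13 × 11 = 143 days after Nov 17, 2065.
Nov has 30 days — 13 days to the end of Nov leaves 130.
Dec has 31 days (99 left).
Jan has 31 days (68 left).
Feb has 28 days (40 left).
Mar has 31 days (9 left).
9 days into Apr → Apr 9, 2066.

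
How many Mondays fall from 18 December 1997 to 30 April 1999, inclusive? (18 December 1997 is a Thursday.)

71

18 December 1997 is a Thursday; the first Monday on or after it is 22 December 1997 (4 days later).
From 22 December 1997 to 30 April 1999: 9 + 365 + 120 = 494 days (rest of 1997, 1998, to 30 April 1999 in 1999).
494 ÷ 7 = 70 full weeks with remainder 4, so 70 more Mondays after the first → 71.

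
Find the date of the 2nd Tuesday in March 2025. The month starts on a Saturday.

2025-03-11

March 2025 begins on a Saturday, so the first Tuesday is March 4 (3 days later).
The 2nd Tuesday is 1 weeks later: 4 + 7 = 11.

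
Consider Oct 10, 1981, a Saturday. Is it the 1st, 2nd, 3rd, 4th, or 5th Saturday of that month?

2nd

Day 10 falls in week ⌈10/7⌉ of the month.
Days 1–7 hold the 1st Saturday, 8–14 the 2nd, 15–21 the 3rd, 22–28 the 4th, 29–31 the 5th.
10 is in the range for the 2nd.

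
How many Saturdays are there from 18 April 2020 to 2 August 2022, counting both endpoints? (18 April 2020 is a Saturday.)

18 April 2020 is a Saturday; the first Saturday on or after it is 18 April 2020.
From 18 April 2020 to 2 August 2022: 257 + 365 + 214 = 836 days (rest of 2020, 2021, to 2 August 2022 in 2022).
836 ÷ 7 = 119 full weeks with remainder 3, so 119 more Saturdays after the first → 120.

120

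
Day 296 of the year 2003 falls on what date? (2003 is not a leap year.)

January has 31 days (296 − 31 = 265 remain).
February has 28 days (265 − 28 = 237 remain).
March has 31 days (237 − 31 = 206 remain).
April has 30 days (206 − 30 = 176 remain).
May has 31 days (176 − 31 = 145 remain).
June has 30 days (145 − 30 = 115 remain).
July has 31 days (115 − 31 = 84 remain).
August has 31 days (84 − 31 = 53 remain).
September has 30 days (53 − 30 = 23 remain).
23 into October → October 23.

October 23, 2003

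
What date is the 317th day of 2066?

January has 31 days (317 − 31 = 286 remain).
February has 28 days (286 − 28 = 258 remain).
March has 31 days (258 − 31 = 227 remain).
April has 30 days (227 − 30 = 197 remain).
May has 31 days (197 − 31 = 166 remain).
June has 30 days (166 − 30 = 136 remain).
July has 31 days (136 − 31 = 105 remain).
August has 31 days (105 − 31 = 74 remain).
September has 30 days (74 − 30 = 44 remain).
October has 31 days (44 − 31 = 13 remain).
13 into November → November 13.

2066-11-13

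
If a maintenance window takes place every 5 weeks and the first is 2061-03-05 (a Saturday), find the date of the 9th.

2061-12-10

The 9th occurrence is 8 intervals after the first: 8 × 35 = 280 days after 2061-03-05.
March has 31 days — 26 days to the end of March leaves 254.
April has 30 days (224 left).
May has 31 days (193 left).
June has 30 days (163 left).
July has 31 days (132 left).
August has 31 days (101 left).
September has 30 days (71 left).
October has 31 days (40 left).
November has 30 days (10 left).
10 days into December → 2061-12-10.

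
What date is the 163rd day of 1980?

Jan has 31 days (163 − 31 = 132 remain).
Feb has 29 days (132 − 29 = 103 remain).
Mar has 31 days (103 − 31 = 72 remain).
Apr has 30 days (72 − 30 = 42 remain).
May has 31 days (42 − 31 = 11 remain).
11 into Jun → Jun 11.

Jun 11, 1980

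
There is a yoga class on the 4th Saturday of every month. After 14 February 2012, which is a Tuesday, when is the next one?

25 February 2012

February 2012 starts on a Wednesday; its first Saturday is the 4th, so the 4th Saturday is the 25th — 25 February 2012.
25 February 2012 is after 14 February 2012, so that is the next one.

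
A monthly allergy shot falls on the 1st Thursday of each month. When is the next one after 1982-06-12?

June 1982 starts on a Tuesday, so its 1st Thursday is 1982-06-03 (2 days in).
That is not after 1982-06-12, so look at July 1982.
July 1982 starts on a Thursday, so its 1st Thursday is 1982-07-01.

1982-07-01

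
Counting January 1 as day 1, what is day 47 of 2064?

January has 31 days (47 − 31 = 16 remain).
16 into February → February 16.

2064-02-16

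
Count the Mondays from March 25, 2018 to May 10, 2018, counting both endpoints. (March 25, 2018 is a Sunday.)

7

March 25, 2018 is a Sunday; the first Monday on or after it is March 26, 2018 (1 day later).
From March 26, 2018 to May 10, 2018: 5 + 30 + 10 = 45 days (rest of March, April, May).
45 ÷ 7 = 6 full weeks with remainder 3, so 6 more Mondays after the first → 7.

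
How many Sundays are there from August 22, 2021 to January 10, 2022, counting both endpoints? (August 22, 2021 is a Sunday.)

21

August 22, 2021 is a Sunday; the first Sunday on or after it is August 22, 2021.
From August 22, 2021 to January 10, 2022: 9 + 30 + 31 + 30 + 31 + 10 = 141 days (rest of August, September, October, November, December, January).
141 ÷ 7 = 20 full weeks with remainder 1, so 20 more Sundays after the first → 21.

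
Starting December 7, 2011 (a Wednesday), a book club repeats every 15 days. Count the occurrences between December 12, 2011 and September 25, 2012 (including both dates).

19

Occurrences land 15·i days after December 7, 2011 for i = 0, 1, 2, …
December 12, 2011 is 5 days after the start; 5 ÷ 15 = 0 remainder 5; since the remainder is 5, round up to i = 1. First occurrence in the window: #2 on December 22, 2011 (1×15 = 15 days in).
September 25, 2012 is 293 days after the start; 293 ÷ 15 = 19 remainder 8. Last occurrence in the window: #20 on September 17, 2012.
Occurrences #2 through #20: 19 in total.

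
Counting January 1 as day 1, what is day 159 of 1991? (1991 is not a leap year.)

8 June 1991

January has 31 days (159 − 31 = 128 remain).
February has 28 days (128 − 28 = 100 remain).
March has 31 days (100 − 31 = 69 remain).
April has 30 days (69 − 30 = 39 remain).
May has 31 days (39 − 31 = 8 remain).
8 into June → June 8.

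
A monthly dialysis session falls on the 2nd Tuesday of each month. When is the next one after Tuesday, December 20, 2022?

January 10, 2023

December 2022 starts on a Thursday; its first Tuesday is the 6th, so the 2nd Tuesday is the 13th — December 13, 2022.
That is not after December 20, 2022, so look at January 2023.
January 2023 starts on a Sunday; its first Tuesday is the 3rd, so the 2nd Tuesday is the 10th — January 10, 2023.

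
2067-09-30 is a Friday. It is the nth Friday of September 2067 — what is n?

5th

Day 30 falls in week ⌈30/7⌉ of the month.
Days 1–7 hold the 1st Friday, 8–14 the 2nd, 15–21 the 3rd, 22–28 the 4th, 29–31 the 5th.
30 is in the range for the 5th.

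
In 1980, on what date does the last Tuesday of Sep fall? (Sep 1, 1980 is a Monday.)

Sep 1980 begins on a Monday, so the first Tuesday is Sep 2 (1 day later).
Sep 1980 has 30 days. Adding weeks: 2, 9, 16, 23, 30 — the last one ≤ 30 is the 30th.

Sep 30, 1980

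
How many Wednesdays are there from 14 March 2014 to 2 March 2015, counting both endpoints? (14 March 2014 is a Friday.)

14 March 2014 is a Friday; the first Wednesday on or after it is 19 March 2014 (5 days later).
From 19 March 2014 to 2 March 2015: 287 + 61 = 348 days (rest of 2014, to 2 March 2015 in 2015).
348 ÷ 7 = 49 full weeks with remainder 5, so 49 more Wednesdays after the first → 50.

50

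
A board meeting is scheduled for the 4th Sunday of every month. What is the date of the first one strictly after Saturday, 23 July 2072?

24 July 2072

July 2072 starts on a Friday; its first Sunday is the 3rd, so the 4th Sunday is the 24th — 24 July 2072.
24 July 2072 is after 23 July 2072, so that is the next one.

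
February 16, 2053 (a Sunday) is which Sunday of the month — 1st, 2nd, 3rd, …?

3rd

Day 16 falls in week ⌈16/7⌉ of the month.
Days 1–7 hold the 1st Sunday, 8–14 the 2nd, 15–21 the 3rd, 22–28 the 4th, 29–31 the 5th.
16 is in the range for the 3rd.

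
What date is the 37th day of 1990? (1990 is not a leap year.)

January has 31 days (37 − 31 = 6 remain).
6 into February → February 6.

1990-02-06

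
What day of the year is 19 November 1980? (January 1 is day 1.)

324

Days in months before November: 31 + 29 + 31 + 30 + 31 + 30 + 31 + 31 + 30 + 31 = 305.
Plus 19 days into November → day 324.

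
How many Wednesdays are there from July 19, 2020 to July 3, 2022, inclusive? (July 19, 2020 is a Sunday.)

102

July 19, 2020 is a Sunday; the first Wednesday on or after it is July 22, 2020 (3 days later).
From July 22, 2020 to July 3, 2022: 162 + 365 + 184 = 711 days (rest of 2020, 2021, to July 3, 2022 in 2022).
711 ÷ 7 = 101 full weeks with remainder 4, so 101 more Wednesdays after the first → 102.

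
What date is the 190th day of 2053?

9 July 2053

January has 31 days (190 − 31 = 159 remain).
February has 28 days (159 − 28 = 131 remain).
March has 31 days (131 − 31 = 100 remain).
April has 30 days (100 − 30 = 70 remain).
May has 31 days (70 − 31 = 39 remain).
June has 30 days (39 − 30 = 9 remain).
9 into July → July 9.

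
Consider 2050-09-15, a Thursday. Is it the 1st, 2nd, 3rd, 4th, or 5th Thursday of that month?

Day 15 falls in week ⌈15/7⌉ of the month.
Days 1–7 hold the 1st Thursday, 8–14 the 2nd, 15–21 the 3rd, 22–28 the 4th, 29–31 the 5th.
15 is in the range for the 3rd.

3rd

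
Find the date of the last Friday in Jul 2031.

Jul 25, 2031

The first Friday of Jul 2031 is Jul 4.
Jul 2031 has 31 days. Adding weeks: 4, 11, 18, 25 — the last one ≤ 31 is the 25th.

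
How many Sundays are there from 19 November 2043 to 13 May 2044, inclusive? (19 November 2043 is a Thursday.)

19 November 2043 is a Thursday; the first Sunday on or after it is 22 November 2043 (3 days later).
From 22 November 2043 to 13 May 2044: 8 + 31 + 31 + 29 + 31 + 30 + 13 = 173 days (rest of November, December, January, February, March, April, May).
173 ÷ 7 = 24 full weeks with remainder 5, so 24 more Sundays after the first → 25.

25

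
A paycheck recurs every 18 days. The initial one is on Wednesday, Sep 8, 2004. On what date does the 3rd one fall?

The 3rd occurrence is 2 intervals after the first: 2 × 18 = 36 days after Sep 8, 2004.
Sep has 30 days — 22 days to the end of Sep leaves 14.
14 days into Oct → Oct 14, 2004.

Oct 14, 2004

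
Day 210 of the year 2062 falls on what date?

January has 31 days (210 − 31 = 179 remain).
February has 28 days (179 − 28 = 151 remain).
March has 31 days (151 − 31 = 120 remain).
April has 30 days (120 − 30 = 90 remain).
May has 31 days (90 − 31 = 59 remain).
June has 30 days (59 − 30 = 29 remain).
29 into July → July 29.

29 July 2062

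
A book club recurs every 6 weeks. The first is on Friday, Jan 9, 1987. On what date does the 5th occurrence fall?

The 5th occurrence is 4 intervals after the first: 4 × 42 = 168 days after Jan 9, 1987.
Jan has 31 days — 22 days to the end of Jan leaves 146.
Feb has 28 days (118 left).
Mar has 31 days (87 left).
Apr has 30 days (57 left).
May has 31 days (26 left).
26 days into Jun → Jun 26, 1987.

Jun 26, 1987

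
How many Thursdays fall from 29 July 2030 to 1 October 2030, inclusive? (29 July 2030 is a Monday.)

29 July 2030 is a Monday; the first Thursday on or after it is 1 August 2030 (3 days later).
From 1 August 2030 to 1 October 2030: 30 + 30 + 1 = 61 days (rest of August, September, October).
61 ÷ 7 = 8 full weeks with remainder 5, so 8 more Thursdays after the first → 9.

9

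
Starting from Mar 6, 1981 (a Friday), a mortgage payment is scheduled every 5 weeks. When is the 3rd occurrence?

The 3rd occurrence is 2 intervals after the first: 2 × 35 = 70 days after Mar 6, 1981.
Mar has 31 days — 25 days to the end of Mar leaves 45.
Apr has 30 days (15 left).
15 days into May → May 15, 1981.

May 15, 1981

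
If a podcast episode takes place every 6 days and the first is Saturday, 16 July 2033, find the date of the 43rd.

The 43rd occurrence is 42 intervals after the first: 42 × 6 = 252 days after 16 July 2033.
July has 31 days — 15 days to the end of July leaves 237.
August has 31 days (206 left).
September has 30 days (176 left).
October has 31 days (145 left).
November has 30 days (115 left).
December has 31 days (84 left).
January has 31 days (53 left).
February has 28 days (25 left).
25 days into March → 25 March 2034.

25 March 2034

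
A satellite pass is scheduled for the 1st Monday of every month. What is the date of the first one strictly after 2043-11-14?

2043-12-07

November 2043 starts on a Sunday, so its 1st Monday is 2043-11-02 (1 day in).
That is not after 2043-11-14, so look at December 2043.
December 2043 starts on a Tuesday, so its 1st Monday is 2043-12-07 (6 days in).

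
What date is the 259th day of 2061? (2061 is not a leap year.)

2061-09-16

January has 31 days (259 − 31 = 228 remain).
February has 28 days (228 − 28 = 200 remain).
March has 31 days (200 − 31 = 169 remain).
April has 30 days (169 − 30 = 139 remain).
May has 31 days (139 − 31 = 108 remain).
June has 30 days (108 − 30 = 78 remain).
July has 31 days (78 − 31 = 47 remain).
August has 31 days (47 − 31 = 16 remain).
16 into September → September 16.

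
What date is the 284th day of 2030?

January has 31 days (284 − 31 = 253 remain).
February has 28 days (253 − 28 = 225 remain).
March has 31 days (225 − 31 = 194 remain).
April has 30 days (194 − 30 = 164 remain).
May has 31 days (164 − 31 = 133 remain).
June has 30 days (133 − 30 = 103 remain).
July has 31 days (103 − 31 = 72 remain).
August has 31 days (72 − 31 = 41 remain).
September has 30 days (41 − 30 = 11 remain).
11 into October → October 11.

11 October 2030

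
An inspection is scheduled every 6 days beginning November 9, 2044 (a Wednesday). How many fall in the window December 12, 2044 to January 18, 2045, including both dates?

6

Occurrences land 6·i days after November 9, 2044 for i = 0, 1, 2, …
December 12, 2044 is 33 days after the start; 33 ÷ 6 = 5 remainder 3; since the remainder is 3, round up to i = 6. First occurrence in the window: #7 on December 15, 2044 (6×6 = 36 days in).
January 18, 2045 is 70 days after the start; 70 ÷ 6 = 11 remainder 4. Last occurrence in the window: #12 on January 14, 2045.
Occurrences #7 through #12: 6 in total.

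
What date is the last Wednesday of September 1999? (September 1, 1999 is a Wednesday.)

29 September 1999

September 1999 begins on a Wednesday, so the first Wednesday is September 1.
September 1999 has 30 days. Adding weeks: 1, 8, 15, 22, 29 — the last one ≤ 30 is the 29th.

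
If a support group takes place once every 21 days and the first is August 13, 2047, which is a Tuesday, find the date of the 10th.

February 18, 2048

The 10th occurrence is 9 intervals after the first: 9 × 21 = 189 days after August 13, 2047.
August has 31 days — 18 days to the end of August leaves 171.
September has 30 days (141 left).
October has 31 days (110 left).
November has 30 days (80 left).
December has 31 days (49 left).
January has 31 days (18 left).
18 days into February → February 18, 2048.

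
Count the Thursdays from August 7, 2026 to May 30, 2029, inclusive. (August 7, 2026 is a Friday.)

August 7, 2026 is a Friday; the first Thursday on or after it is August 13, 2026 (6 days later).
From August 13, 2026 to May 30, 2029: 140 + 365 + 366 + 150 = 1021 days (rest of 2026, 2027, 2028, to May 30, 2029 in 2029).
1021 ÷ 7 = 145 full weeks with remainder 6, so 145 more Thursdays after the first → 146.

146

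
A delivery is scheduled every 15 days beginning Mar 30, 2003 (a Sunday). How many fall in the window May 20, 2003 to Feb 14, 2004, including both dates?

Occurrences land 15·i days after Mar 30, 2003 for i = 0, 1, 2, …
May 20, 2003 is 51 days after the start; 51 ÷ 15 = 3 remainder 6; since the remainder is 6, round up to i = 4. First occurrence in the window: #5 on May 29, 2003 (4×15 = 60 days in).
Feb 14, 2004 is 321 days after the start; 321 ÷ 15 = 21 remainder 6. Last occurrence in the window: #22 on Feb 8, 2004.
Occurrences #5 through #22: 18 in total.

18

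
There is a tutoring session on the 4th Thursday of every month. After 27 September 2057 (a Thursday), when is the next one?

September 2057 starts on a Saturday; its first Thursday is the 6th, so the 4th Thursday is the 27th — 27 September 2057.
That is not after 27 September 2057, so look at October 2057.
October 2057 starts on a Monday; its first Thursday is the 4th, so the 4th Thursday is the 25th — 25 October 2057.

25 October 2057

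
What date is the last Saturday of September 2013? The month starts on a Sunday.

September 2013 begins on a Sunday, so the first Saturday is September 7 (6 days later).
September 2013 has 30 days. Adding weeks: 7, 14, 21, 28 — the last one ≤ 30 is the 28th.

September 28, 2013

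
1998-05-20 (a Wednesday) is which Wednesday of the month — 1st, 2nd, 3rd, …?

Day 20 falls in week ⌈20/7⌉ of the month.
Days 1–7 hold the 1st Wednesday, 8–14 the 2nd, 15–21 the 3rd, 22–28 the 4th, 29–31 the 5th.
20 is in the range for the 3rd.

3rd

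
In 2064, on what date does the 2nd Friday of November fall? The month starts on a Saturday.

November 2064 begins on a Saturday, so the first Friday is November 7 (6 days later).
The 2nd Friday is 1 weeks later: 7 + 7 = 14.

14 November 2064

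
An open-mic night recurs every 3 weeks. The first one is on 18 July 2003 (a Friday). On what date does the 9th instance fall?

The 9th occurrence is 8 intervals after the first: 8 × 21 = 168 days after 18 July 2003.
July has 31 days — 13 days to the end of July leaves 155.
August has 31 days (124 left).
September has 30 days (94 left).
October has 31 days (63 left).
November has 30 days (33 left).
December has 31 days (2 left).
2 days into January → 2 January 2004.

2 January 2004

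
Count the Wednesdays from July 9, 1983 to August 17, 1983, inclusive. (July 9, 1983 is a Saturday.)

6

July 9, 1983 is a Saturday; the first Wednesday on or after it is July 13, 1983 (4 days later).
From July 13, 1983 to August 17, 1983: 18 + 17 = 35 days (rest of July, August).
35 ÷ 7 = 5 full weeks with remainder 0, so 5 more Wednesdays after the first → 6.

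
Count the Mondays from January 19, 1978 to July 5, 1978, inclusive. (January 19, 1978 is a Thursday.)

January 19, 1978 is a Thursday; the first Monday on or after it is January 23, 1978 (4 days later).
From January 23, 1978 to July 5, 1978: 8 + 28 + 31 + 30 + 31 + 30 + 5 = 163 days (rest of January, February, March, April, May, June, July).
163 ÷ 7 = 23 full weeks with remainder 2, so 23 more Mondays after the first → 24.

24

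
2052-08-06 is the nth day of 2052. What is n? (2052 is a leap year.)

Days in months before August: 31 + 29 + 31 + 30 + 31 + 30 + 31 = 213.
Plus 6 days into August → day 219.

219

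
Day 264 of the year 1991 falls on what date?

21 September 1991

January has 31 days (264 − 31 = 233 remain).
February has 28 days (233 − 28 = 205 remain).
March has 31 days (205 − 31 = 174 remain).
April has 30 days (174 − 30 = 144 remain).
May has 31 days (144 − 31 = 113 remain).
June has 30 days (113 − 30 = 83 remain).
July has 31 days (83 − 31 = 52 remain).
August has 31 days (52 − 31 = 21 remain).
21 into September → September 21.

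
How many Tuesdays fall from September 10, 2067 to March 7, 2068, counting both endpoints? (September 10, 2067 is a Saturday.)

September 10, 2067 is a Saturday; the first Tuesday on or after it is September 13, 2067 (3 days later).
From September 13, 2067 to March 7, 2068: 17 + 31 + 30 + 31 + 31 + 29 + 7 = 176 days (rest of September, October, November, December, January, February, March).
176 ÷ 7 = 25 full weeks with remainder 1, so 25 more Tuesdays after the first → 26.

26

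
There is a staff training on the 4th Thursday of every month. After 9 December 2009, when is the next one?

24 December 2009

December 2009 starts on a Tuesday; its first Thursday is the 3rd, so the 4th Thursday is the 24th — 24 December 2009.
24 December 2009 is after 9 December 2009, so that is the next one.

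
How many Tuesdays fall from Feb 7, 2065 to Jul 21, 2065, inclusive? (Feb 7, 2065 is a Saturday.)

24

Feb 7, 2065 is a Saturday; the first Tuesday on or after it is Feb 10, 2065 (3 days later).
From Feb 10, 2065 to Jul 21, 2065: 18 + 31 + 30 + 31 + 30 + 21 = 161 days (rest of Feb, Mar, Apr, May, Jun, Jul).
161 ÷ 7 = 23 full weeks with remainder 0, so 23 more Tuesdays after the first → 24.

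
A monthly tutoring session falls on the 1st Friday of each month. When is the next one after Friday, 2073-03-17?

2073-04-07

March 2073 starts on a Wednesday, so its 1st Friday is 2073-03-03 (2 days in).
That is not after 2073-03-17, so look at April 2073.
April 2073 starts on a Saturday, so its 1st Friday is 2073-04-07 (6 days in).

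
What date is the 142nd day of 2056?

January has 31 days (142 − 31 = 111 remain).
February has 29 days (111 − 29 = 82 remain).
March has 31 days (82 − 31 = 51 remain).
April has 30 days (51 − 30 = 21 remain).
21 into May → May 21.

May 21, 2056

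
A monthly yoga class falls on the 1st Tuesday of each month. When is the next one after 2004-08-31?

August 2004 starts on a Sunday, so its 1st Tuesday is 2004-08-03 (2 days in).
That is not after 2004-08-31, so look at September 2004.
September 2004 starts on a Wednesday, so its 1st Tuesday is 2004-09-07 (6 days in).

2004-09-07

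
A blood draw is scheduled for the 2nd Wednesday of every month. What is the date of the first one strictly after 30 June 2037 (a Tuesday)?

8 July 2037

June 2037 starts on a Monday; its first Wednesday is the 3rd, so the 2nd Wednesday is the 10th — 10 June 2037.
That is not after 30 June 2037, so look at July 2037.
July 2037 starts on a Wednesday; its first Wednesday is the 1st, so the 2nd Wednesday is the 8th — 8 July 2037.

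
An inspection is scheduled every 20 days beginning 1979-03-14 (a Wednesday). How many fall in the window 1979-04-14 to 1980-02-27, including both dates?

16

Occurrences land 20·i days after 1979-03-14 for i = 0, 1, 2, …
1979-04-14 is 31 days after the start; 31 ÷ 20 = 1 remainder 11; since the remainder is 11, round up to i = 2. First occurrence in the window: #3 on 1979-04-23 (2×20 = 40 days in).
1980-02-27 is 350 days after the start; 350 ÷ 20 = 17 remainder 10. Last occurrence in the window: #18 on 1980-02-17.
Occurrences #3 through #18: 16 in total.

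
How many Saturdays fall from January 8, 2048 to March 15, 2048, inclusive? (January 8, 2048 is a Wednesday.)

January 8, 2048 is a Wednesday; the first Saturday on or after it is January 11, 2048 (3 days later).
From January 11, 2048 to March 15, 2048: 20 + 29 + 15 = 64 days (rest of January, February, March).
64 ÷ 7 = 9 full weeks with remainder 1, so 9 more Saturdays after the first → 10.

10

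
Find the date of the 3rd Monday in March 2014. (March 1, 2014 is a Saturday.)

March 2014 begins on a Saturday, so the first Monday is March 3 (2 days later).
The 3rd Monday is 2 weeks later: 3 + 14 = 17.

March 17, 2014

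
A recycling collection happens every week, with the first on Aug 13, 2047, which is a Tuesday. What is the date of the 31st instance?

The 31st occurrence is 30 intervals after the first: 30 × 7 = 210 days after Aug 13, 2047.
Aug has 31 days — 18 days to the end of Aug leaves 192.
Sep has 30 days (162 left).
Oct has 31 days (131 left).
Nov has 30 days (101 left).
Dec has 31 days (70 left).
Jan has 31 days (39 left).
Feb has 29 days (10 left).
10 days into Mar → Mar 10, 2048.

Mar 10, 2048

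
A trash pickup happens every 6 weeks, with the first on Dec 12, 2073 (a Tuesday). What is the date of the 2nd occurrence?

Jan 23, 2074

The 2nd occurrence is 1 interval after the first: 1 × 42 = 42 days after Dec 12, 2073.
Dec has 31 days — 19 days to the end of Dec leaves 23.
23 days into Jan → Jan 23, 2074.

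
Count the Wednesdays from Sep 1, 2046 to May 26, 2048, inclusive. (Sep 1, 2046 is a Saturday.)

90

Sep 1, 2046 is a Saturday; the first Wednesday on or after it is Sep 5, 2046 (4 days later).
From Sep 5, 2046 to May 26, 2048: 117 + 365 + 147 = 629 days (rest of 2046, 2047, to May 26, 2048 in 2048).
629 ÷ 7 = 89 full weeks with remainder 6, so 89 more Wednesdays after the first → 90.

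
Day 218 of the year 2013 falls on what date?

Aug 6, 2013

Jan has 31 days (218 − 31 = 187 remain).
Feb has 28 days (187 − 28 = 159 remain).
Mar has 31 days (159 − 31 = 128 remain).
Apr has 30 days (128 − 30 = 98 remain).
May has 31 days (98 − 31 = 67 remain).
Jun has 30 days (67 − 30 = 37 remain).
Jul has 31 days (37 − 31 = 6 remain).
6 into Aug → Aug 6.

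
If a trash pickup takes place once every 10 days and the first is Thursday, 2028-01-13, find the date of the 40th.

2029-02-06

The 40th occurrence is 39 intervals after the first: 39 × 10 = 390 days after 2028-01-13.
January has 31 days — 18 days to the end of January leaves 372.
February has 29 days (343 left).
March has 31 days (312 left).
April has 30 days (282 left).
May has 31 days (251 left).
June has 30 days (221 left).
July has 31 days (190 left).
August has 31 days (159 left).
September has 30 days (129 left).
October has 31 days (98 left).
November has 30 days (68 left).
December has 31 days (37 left).
January has 31 days (6 left).
6 days into February → 2029-02-06.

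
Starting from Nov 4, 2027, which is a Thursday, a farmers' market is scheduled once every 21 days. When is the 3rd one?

Dec 16, 2027

The 3rd occurrence is 2 intervals after the first: 2 × 21 = 42 days after Nov 4, 2027.
Nov has 30 days — 26 days to the end of Nov leaves 16.
16 days into Dec → Dec 16, 2027.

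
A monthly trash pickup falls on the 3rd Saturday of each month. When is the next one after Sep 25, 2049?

Oct 16, 2049

Sep 2049 starts on a Wednesday; its first Saturday is the 4th, so the 3rd Saturday is the 18th — Sep 18, 2049.
That is not after Sep 25, 2049, so look at Oct 2049.
Oct 2049 starts on a Friday; its first Saturday is the 2nd, so the 3rd Saturday is the 16th — Oct 16, 2049.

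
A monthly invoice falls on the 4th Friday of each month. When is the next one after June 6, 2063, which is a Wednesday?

June 2063 starts on a Friday; its first Friday is the 1st, so the 4th Friday is the 22nd — June 22, 2063.
June 22, 2063 is after June 6, 2063, so that is the next one.

June 22, 2063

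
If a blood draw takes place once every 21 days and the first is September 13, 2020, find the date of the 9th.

February 28, 2021

The 9th occurrence is 8 intervals after the first: 8 × 21 = 168 days after September 13, 2020.
September has 30 days — 17 days to the end of September leaves 151.
October has 31 days (120 left).
November has 30 days (90 left).
December has 31 days (59 left).
January has 31 days (28 left).
28 days into February → February 28, 2021.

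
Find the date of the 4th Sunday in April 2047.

April 2047 begins on a Monday, so the first Sunday is April 7 (6 days later).
The 4th Sunday is 3 weeks later: 7 + 21 = 28.

28 April 2047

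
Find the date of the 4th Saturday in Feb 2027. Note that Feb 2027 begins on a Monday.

Feb 27, 2027

Feb 2027 begins on a Monday, so the first Saturday is Feb 6 (5 days later).
The 4th Saturday is 3 weeks later: 6 + 21 = 27.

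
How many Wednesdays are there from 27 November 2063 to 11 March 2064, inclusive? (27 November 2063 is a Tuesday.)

15

27 November 2063 is a Tuesday; the first Wednesday on or after it is 28 November 2063 (1 day later).
From 28 November 2063 to 11 March 2064: 2 + 31 + 31 + 29 + 11 = 104 days (rest of November, December, January, February, March).
104 ÷ 7 = 14 full weeks with remainder 6, so 14 more Wednesdays after the first → 15.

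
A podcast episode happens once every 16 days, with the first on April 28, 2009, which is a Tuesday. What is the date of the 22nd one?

March 30, 2010

The 22nd occurrence is 21 intervals after the first: 21 × 16 = 336 days after April 28, 2009.
April has 30 days — 2 days to the end of April leaves 334.
May has 31 days (303 left).
June has 30 days (273 left).
July has 31 days (242 left).
August has 31 days (211 left).
September has 30 days (181 left).
October has 31 days (150 left).
November has 30 days (120 left).
December has 31 days (89 left).
January has 31 days (58 left).
February has 28 days (30 left).
30 days into March → March 30, 2010.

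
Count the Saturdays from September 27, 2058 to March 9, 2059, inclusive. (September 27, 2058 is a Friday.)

September 27, 2058 is a Friday; the first Saturday on or after it is September 28, 2058 (1 day later).
From September 28, 2058 to March 9, 2059: 2 + 31 + 30 + 31 + 31 + 28 + 9 = 162 days (rest of September, October, November, December, January, February, March).
162 ÷ 7 = 23 full weeks with remainder 1, so 23 more Saturdays after the first → 24.

24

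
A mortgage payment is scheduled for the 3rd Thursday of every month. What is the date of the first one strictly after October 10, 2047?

October 17, 2047

October 2047 starts on a Tuesday; its first Thursday is the 3rd, so the 3rd Thursday is the 17th — October 17, 2047.
October 17, 2047 is after October 10, 2047, so that is the next one.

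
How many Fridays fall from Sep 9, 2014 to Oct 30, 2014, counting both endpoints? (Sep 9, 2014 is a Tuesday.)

7

Sep 9, 2014 is a Tuesday; the first Friday on or after it is Sep 12, 2014 (3 days later).
From Sep 12, 2014 to Oct 30, 2014: 18 + 30 = 48 days (rest of Sep, Oct).
48 ÷ 7 = 6 full weeks with remainder 6, so 6 more Fridays after the first → 7.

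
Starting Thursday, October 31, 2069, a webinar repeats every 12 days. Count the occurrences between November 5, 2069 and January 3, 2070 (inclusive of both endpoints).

Occurrences land 12·i days after October 31, 2069 for i = 0, 1, 2, …
November 5, 2069 is 5 days after the start; 5 ÷ 12 = 0 remainder 5; since the remainder is 5, round up to i = 1. First occurrence in the window: #2 on November 12, 2069 (1×12 = 12 days in).
January 3, 2070 is 64 days after the start; 64 ÷ 12 = 5 remainder 4. Last occurrence in the window: #6 on December 30, 2069.
Occurrences #2 through #6: 5 in total.

5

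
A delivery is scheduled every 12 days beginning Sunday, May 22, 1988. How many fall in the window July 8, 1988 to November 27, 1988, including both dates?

Occurrences land 12·i days after May 22, 1988 for i = 0, 1, 2, …
July 8, 1988 is 47 days after the start; 47 ÷ 12 = 3 remainder 11; since the remainder is 11, round up to i = 4. First occurrence in the window: #5 on July 9, 1988 (4×12 = 48 days in).
November 27, 1988 is 189 days after the start; 189 ÷ 12 = 15 remainder 9. Last occurrence in the window: #16 on November 18, 1988.
Occurrences #5 through #16: 12 in total.

12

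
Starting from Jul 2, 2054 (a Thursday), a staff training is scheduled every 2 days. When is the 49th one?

The 49th occurrence is 48 intervals after the first: 48 × 2 = 96 days after Jul 2, 2054.
Jul has 31 days — 29 days to the end of Jul leaves 67.
Aug has 31 days (36 left).
Sep has 30 days (6 left).
6 days into Oct → Oct 6, 2054.

Oct 6, 2054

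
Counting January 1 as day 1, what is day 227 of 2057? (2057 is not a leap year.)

January has 31 days (227 − 31 = 196 remain).
February has 28 days (196 − 28 = 168 remain).
March has 31 days (168 − 31 = 137 remain).
April has 30 days (137 − 30 = 107 remain).
May has 31 days (107 − 31 = 76 remain).
June has 30 days (76 − 30 = 46 remain).
July has 31 days (46 − 31 = 15 remain).
15 into August → August 15.

August 15, 2057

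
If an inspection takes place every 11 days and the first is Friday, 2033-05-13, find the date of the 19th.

2033-11-27

The 19th occurrence is 18 intervals after the first: 18 × 11 = 198 days after 2033-05-13.
May has 31 days — 18 days to the end of May leaves 180.
June has 30 days (150 left).
July has 31 days (119 left).
August has 31 days (88 left).
September has 30 days (58 left).
October has 31 days (27 left).
27 days into November → 2033-11-27.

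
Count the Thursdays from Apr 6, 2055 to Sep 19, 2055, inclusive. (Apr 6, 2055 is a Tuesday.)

24

Apr 6, 2055 is a Tuesday; the first Thursday on or after it is Apr 8, 2055 (2 days later).
From Apr 8, 2055 to Sep 19, 2055: 22 + 31 + 30 + 31 + 31 + 19 = 164 days (rest of Apr, May, Jun, Jul, Aug, Sep).
164 ÷ 7 = 23 full weeks with remainder 3, so 23 more Thursdays after the first → 24.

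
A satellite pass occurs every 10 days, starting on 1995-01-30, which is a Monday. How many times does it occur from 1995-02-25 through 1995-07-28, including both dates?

15

Occurrences land 10·i days after 1995-01-30 for i = 0, 1, 2, …
1995-02-25 is 26 days after the start; 26 ÷ 10 = 2 remainder 6; since the remainder is 6, round up to i = 3. First occurrence in the window: #4 on 1995-03-01 (3×10 = 30 days in).
1995-07-28 is 179 days after the start; 179 ÷ 10 = 17 remainder 9. Last occurrence in the window: #18 on 1995-07-19.
Occurrences #4 through #18: 15 in total.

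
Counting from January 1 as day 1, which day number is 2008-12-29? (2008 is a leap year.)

Days in months before December: 31 + 29 + 31 + 30 + 31 + 30 + 31 + 31 + 30 + 31 + 30 = 335.
Plus 29 days into December → day 364.

364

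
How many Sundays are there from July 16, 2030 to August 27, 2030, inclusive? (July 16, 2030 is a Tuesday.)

6

July 16, 2030 is a Tuesday; the first Sunday on or after it is July 21, 2030 (5 days later).
From July 21, 2030 to August 27, 2030: 10 + 27 = 37 days (rest of July, August).
37 ÷ 7 = 5 full weeks with remainder 2, so 5 more Sundays after the first → 6.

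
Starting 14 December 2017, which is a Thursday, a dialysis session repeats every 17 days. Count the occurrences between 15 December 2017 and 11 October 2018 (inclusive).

Occurrences land 17·i days after 14 December 2017 for i = 0, 1, 2, …
15 December 2017 is 1 day after the start; 1 ÷ 17 = 0 remainder 1; since the remainder is 1, round up to i = 1. First occurrence in the window: #2 on 31 December 2017 (1×17 = 17 days in).
11 October 2018 is 301 days after the start; 301 ÷ 17 = 17 remainder 12. Last occurrence in the window: #18 on 29 September 2018.
Occurrences #2 through #18: 17 in total.

17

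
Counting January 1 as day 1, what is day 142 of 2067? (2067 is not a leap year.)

May 22, 2067

January has 31 days (142 − 31 = 111 remain).
February has 28 days (111 − 28 = 83 remain).
March has 31 days (83 − 31 = 52 remain).
April has 30 days (52 − 30 = 22 remain).
22 into May → May 22.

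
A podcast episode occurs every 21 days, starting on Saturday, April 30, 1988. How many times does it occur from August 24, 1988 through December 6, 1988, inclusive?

5

Occurrences land 21·i days after April 30, 1988 for i = 0, 1, 2, …
August 24, 1988 is 116 days after the start; 116 ÷ 21 = 5 remainder 11; since the remainder is 11, round up to i = 6. First occurrence in the window: #7 on September 3, 1988 (6×21 = 126 days in).
December 6, 1988 is 220 days after the start; 220 ÷ 21 = 10 remainder 10. Last occurrence in the window: #11 on November 26, 1988.
Occurrences #7 through #11: 5 in total.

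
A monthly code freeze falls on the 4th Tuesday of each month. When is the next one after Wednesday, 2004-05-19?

2004-05-25

May 2004 starts on a Saturday; its first Tuesday is the 4th, so the 4th Tuesday is the 25th — 2004-05-25.
2004-05-25 is after 2004-05-19, so that is the next one.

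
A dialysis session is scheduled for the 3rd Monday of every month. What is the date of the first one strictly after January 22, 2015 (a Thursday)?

January 2015 starts on a Thursday; its first Monday is the 5th, so the 3rd Monday is the 19th — January 19, 2015.
That is not after January 22, 2015, so look at February 2015.
February 2015 starts on a Sunday; its first Monday is the 2nd, so the 3rd Monday is the 16th — February 16, 2015.

February 16, 2015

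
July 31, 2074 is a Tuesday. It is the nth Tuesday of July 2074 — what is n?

Day 31 falls in week ⌈31/7⌉ of the month.
Days 1–7 hold the 1st Tuesday, 8–14 the 2nd, 15–21 the 3rd, 22–28 the 4th, 29–31 the 5th.
31 is in the range for the 5th.

5th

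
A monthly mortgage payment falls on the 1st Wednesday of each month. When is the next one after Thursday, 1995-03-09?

March 1995 starts on a Wednesday, so its 1st Wednesday is 1995-03-01.
That is not after 1995-03-09, so look at April 1995.
April 1995 starts on a Saturday, so its 1st Wednesday is 1995-04-05 (4 days in).

1995-04-05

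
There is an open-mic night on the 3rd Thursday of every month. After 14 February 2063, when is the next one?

15 February 2063

February 2063 starts on a Thursday; its first Thursday is the 1st, so the 3rd Thursday is the 15th — 15 February 2063.
15 February 2063 is after 14 February 2063, so that is the next one.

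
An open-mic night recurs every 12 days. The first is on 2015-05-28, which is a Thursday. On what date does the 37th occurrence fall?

2016-08-02

The 37th occurrence is 36 intervals after the first: 36 × 12 = 432 days after 2015-05-28.
May has 31 days — 3 days to the end of May leaves 429.
From end of May to end of 2015 is 214 days (215 left).
January has 31 days (184 left).
February has 29 days (155 left).
March has 31 days (124 left).
April has 30 days (94 left).
May has 31 days (63 left).
June has 30 days (33 left).
July has 31 days (2 left).
2 days into August → 2016-08-02.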